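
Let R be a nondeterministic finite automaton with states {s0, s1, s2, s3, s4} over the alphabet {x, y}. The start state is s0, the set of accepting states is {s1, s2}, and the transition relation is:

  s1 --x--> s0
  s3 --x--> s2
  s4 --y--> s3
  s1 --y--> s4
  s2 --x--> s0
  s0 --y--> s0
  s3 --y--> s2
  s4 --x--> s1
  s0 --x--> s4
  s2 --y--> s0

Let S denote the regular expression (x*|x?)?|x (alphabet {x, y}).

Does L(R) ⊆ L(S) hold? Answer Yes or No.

No

The string xyx is in L(R) but not in L(S).
So L(R) ⊄ L(S).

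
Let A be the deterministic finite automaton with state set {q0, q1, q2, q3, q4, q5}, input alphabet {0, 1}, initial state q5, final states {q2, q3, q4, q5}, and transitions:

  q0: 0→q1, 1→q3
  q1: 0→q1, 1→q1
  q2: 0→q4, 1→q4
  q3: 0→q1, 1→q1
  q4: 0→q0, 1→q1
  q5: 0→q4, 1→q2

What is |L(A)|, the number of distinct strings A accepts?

The useful subgraph on states {q0, q2, q3, q4, q5} is acyclic, so L(A) is finite; the longest accepting path visits 5 useful states, giving maximum string length 4.
Counting accepting paths from q5 by length: 1 of length 0, 2 of length 1, 2 of length 2, 1 of length 3, 2 of length 4. Total 8.

8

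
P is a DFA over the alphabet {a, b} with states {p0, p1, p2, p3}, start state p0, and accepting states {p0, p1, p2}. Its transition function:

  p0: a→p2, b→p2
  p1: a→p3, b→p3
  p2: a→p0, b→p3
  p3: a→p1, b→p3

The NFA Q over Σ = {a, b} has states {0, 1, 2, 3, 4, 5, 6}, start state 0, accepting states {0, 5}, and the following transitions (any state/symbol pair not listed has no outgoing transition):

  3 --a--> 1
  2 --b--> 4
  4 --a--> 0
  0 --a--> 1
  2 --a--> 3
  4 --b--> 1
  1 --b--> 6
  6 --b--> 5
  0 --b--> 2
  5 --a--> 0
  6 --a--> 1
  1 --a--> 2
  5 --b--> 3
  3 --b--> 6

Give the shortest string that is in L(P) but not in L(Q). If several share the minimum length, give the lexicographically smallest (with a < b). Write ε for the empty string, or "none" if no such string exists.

The string a is accepted by P but not by Q.
No shorter string lies in the difference, and a is the lexicographically first length-1 string in L(P) \ L(Q).

a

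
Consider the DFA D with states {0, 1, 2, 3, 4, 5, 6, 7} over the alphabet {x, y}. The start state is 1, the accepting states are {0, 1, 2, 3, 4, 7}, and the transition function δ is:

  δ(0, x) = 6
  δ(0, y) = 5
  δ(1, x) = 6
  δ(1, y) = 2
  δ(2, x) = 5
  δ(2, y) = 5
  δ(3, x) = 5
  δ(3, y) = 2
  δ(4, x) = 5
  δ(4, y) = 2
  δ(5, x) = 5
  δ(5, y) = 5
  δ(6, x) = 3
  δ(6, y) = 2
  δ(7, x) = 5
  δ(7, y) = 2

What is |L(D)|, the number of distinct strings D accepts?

5

The useful subgraph on states {1, 2, 3, 6} is acyclic, so L(D) is finite; the longest accepting path visits 4 useful states, giving maximum string length 3.
Counting accepting paths from 1 by length: 1 of length 0, 1 of length 1, 2 of length 2, 1 of length 3. Total 5.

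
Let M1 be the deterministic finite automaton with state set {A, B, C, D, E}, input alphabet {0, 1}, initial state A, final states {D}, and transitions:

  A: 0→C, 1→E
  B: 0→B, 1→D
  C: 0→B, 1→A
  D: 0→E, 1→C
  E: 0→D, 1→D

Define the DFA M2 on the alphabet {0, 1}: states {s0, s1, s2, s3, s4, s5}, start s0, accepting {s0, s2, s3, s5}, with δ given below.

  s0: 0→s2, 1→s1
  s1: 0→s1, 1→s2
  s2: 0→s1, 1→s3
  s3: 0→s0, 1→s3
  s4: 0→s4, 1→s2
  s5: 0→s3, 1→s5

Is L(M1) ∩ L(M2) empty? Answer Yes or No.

The string 11 is accepted by both M1 and M2.
Hence L(M1) ∩ L(M2) ≠ ∅.

No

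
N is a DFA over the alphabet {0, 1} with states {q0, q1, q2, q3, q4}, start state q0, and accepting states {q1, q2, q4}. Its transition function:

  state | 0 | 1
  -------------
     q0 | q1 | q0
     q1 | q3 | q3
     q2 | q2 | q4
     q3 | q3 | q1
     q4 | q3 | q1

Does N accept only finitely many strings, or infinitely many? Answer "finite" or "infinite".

State q0 is reachable from the start and can reach an accepting state, and it lies on the cycle q0 → q0.
Traversing that cycle any number of times yields accepted strings of unbounded length, so the language is infinite.

infinite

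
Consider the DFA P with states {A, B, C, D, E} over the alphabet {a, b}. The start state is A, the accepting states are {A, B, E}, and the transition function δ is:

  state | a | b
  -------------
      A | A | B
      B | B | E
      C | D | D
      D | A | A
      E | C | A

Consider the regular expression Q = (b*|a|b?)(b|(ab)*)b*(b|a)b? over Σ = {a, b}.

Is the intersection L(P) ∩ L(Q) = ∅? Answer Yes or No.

No

The string a is accepted by both P and Q.
Hence L(P) ∩ L(Q) ≠ ∅.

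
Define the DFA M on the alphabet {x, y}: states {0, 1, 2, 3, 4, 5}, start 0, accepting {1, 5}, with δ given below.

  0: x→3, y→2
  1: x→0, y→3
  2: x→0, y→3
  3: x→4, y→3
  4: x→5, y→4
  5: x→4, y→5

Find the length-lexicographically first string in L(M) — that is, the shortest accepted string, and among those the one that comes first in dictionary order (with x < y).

A breadth-first search from 0 reaches an accepting state first via the path 0 → 3 → 4 → 5 on input xxx.
No string of length < 3 is accepted (BFS exhausts all shorter strings without reaching an accepting state), and xxx is the lexicographically least accepting string of length 3.

xxx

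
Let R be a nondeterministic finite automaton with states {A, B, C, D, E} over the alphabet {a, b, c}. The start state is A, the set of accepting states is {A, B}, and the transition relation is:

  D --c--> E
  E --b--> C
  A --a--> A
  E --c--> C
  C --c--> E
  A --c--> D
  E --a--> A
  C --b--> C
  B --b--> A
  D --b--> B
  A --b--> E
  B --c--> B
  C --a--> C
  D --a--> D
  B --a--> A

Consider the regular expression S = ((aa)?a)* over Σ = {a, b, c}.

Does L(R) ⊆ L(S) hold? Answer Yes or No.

The string ba is in L(R) but not in L(S).
So L(R) ⊄ L(S).

No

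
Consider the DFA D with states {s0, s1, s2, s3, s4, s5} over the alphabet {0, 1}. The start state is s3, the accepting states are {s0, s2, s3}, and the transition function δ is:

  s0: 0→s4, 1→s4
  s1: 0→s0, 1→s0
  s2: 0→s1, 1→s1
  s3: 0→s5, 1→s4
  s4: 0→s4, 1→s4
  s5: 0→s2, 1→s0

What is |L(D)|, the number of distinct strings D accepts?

7

The useful subgraph on states {s0, s1, s2, s3, s5} is acyclic, so L(D) is finite; the longest accepting path visits 5 useful states, giving maximum string length 4.
Counting accepting paths from s3 by length: 1 of length 0, 2 of length 2, 4 of length 4. Total 7.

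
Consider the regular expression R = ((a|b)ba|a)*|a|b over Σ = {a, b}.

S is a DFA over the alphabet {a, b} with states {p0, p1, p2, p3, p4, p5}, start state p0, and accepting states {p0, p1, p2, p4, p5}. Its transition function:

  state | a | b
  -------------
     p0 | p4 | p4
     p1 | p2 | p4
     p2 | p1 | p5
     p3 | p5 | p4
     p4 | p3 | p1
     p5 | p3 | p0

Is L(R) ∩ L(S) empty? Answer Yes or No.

The empty string ε is accepted by both R and S.
Hence L(R) ∩ L(S) ≠ ∅.

No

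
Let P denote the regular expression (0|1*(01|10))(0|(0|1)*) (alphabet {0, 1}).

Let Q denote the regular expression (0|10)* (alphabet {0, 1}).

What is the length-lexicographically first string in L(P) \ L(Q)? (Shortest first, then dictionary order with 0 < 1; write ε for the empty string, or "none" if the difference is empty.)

The string 01 is accepted by P but not by Q.
No shorter string lies in the difference, and 01 is the lexicographically first length-2 string in L(P) \ L(Q).

01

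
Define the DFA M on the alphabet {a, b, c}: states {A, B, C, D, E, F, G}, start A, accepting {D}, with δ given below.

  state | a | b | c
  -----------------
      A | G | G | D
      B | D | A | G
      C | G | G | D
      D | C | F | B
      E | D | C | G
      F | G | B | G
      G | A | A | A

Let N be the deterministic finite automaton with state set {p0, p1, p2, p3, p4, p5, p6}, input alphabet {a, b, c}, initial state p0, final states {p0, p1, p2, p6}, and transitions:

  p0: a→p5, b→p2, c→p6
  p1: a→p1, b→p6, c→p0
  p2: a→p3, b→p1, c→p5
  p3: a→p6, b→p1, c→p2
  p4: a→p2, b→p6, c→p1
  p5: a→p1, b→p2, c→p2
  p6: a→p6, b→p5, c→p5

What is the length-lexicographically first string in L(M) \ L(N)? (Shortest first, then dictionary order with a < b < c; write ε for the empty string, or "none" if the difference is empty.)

abc

The string abc is accepted by M but not by N.
No shorter string lies in the difference, and abc is the lexicographically first length-3 string in L(M) \ L(N).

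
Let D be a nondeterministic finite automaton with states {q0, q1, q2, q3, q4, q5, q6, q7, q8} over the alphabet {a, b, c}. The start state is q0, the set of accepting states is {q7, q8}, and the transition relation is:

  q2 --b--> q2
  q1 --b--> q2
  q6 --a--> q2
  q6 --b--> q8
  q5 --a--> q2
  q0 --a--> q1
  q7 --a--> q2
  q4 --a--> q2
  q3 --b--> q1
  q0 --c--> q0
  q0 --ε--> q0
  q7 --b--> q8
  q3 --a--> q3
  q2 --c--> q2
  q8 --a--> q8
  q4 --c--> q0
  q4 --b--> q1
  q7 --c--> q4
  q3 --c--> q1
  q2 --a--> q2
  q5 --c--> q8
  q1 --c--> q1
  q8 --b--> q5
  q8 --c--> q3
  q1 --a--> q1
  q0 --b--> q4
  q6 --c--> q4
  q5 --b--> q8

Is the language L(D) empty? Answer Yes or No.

Yes

The states reachable from the start state are {q0, q1, q2, q4}.
None of the accepting states {q7, q8} is reachable, so no string is accepted and L(D) = ∅.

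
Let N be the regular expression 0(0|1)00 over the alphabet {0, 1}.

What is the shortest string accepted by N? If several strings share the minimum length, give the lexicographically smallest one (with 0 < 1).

0000

By inspection of the expression, no string of length less than 4 matches, and 0000 is the lexicographically first match of length 4.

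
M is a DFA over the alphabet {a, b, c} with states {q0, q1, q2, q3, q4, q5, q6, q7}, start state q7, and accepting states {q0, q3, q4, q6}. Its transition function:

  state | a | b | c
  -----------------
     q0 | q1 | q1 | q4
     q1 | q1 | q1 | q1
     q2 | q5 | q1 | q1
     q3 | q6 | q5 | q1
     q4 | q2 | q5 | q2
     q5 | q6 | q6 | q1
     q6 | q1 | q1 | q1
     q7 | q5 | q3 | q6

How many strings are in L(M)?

The useful subgraph on states {q3, q5, q6, q7} is acyclic, so L(M) is finite; the longest accepting path visits 4 useful states, giving maximum string length 3.
Counting accepting paths from q7 by length: 2 of length 1, 3 of length 2, 2 of length 3. Total 7.

7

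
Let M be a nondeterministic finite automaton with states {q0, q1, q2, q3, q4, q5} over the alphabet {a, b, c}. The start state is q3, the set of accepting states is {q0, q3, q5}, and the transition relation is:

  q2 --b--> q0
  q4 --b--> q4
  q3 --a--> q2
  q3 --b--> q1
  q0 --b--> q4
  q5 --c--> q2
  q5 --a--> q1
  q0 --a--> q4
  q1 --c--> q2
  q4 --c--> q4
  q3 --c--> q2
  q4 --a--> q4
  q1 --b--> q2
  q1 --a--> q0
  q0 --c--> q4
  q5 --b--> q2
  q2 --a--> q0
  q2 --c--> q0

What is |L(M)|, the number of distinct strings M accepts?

The useful subgraph on states {q0, q1, q2, q3} is acyclic, so L(M) is finite; the longest accepting path visits 4 useful states, giving maximum string length 3.
Counting accepting paths from q3 by length: 1 of length 0, 7 of length 2, 6 of length 3. Total 14.

14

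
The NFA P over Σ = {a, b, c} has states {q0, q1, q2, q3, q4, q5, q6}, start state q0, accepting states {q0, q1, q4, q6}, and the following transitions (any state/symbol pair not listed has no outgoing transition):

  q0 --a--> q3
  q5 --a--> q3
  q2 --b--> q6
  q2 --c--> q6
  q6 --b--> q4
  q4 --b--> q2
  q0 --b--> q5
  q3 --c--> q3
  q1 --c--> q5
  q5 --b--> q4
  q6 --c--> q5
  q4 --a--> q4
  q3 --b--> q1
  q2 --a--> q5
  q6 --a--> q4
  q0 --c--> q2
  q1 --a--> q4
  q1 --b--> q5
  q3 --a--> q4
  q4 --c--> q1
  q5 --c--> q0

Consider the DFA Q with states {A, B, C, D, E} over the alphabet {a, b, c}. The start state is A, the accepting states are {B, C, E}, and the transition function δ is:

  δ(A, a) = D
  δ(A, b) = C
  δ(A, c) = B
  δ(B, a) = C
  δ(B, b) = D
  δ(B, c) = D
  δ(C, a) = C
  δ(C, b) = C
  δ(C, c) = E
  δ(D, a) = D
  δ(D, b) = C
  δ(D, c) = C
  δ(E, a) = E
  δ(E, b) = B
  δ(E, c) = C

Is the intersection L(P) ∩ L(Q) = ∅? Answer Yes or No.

The string ab is accepted by both P and Q.
Hence L(P) ∩ L(Q) ≠ ∅.

No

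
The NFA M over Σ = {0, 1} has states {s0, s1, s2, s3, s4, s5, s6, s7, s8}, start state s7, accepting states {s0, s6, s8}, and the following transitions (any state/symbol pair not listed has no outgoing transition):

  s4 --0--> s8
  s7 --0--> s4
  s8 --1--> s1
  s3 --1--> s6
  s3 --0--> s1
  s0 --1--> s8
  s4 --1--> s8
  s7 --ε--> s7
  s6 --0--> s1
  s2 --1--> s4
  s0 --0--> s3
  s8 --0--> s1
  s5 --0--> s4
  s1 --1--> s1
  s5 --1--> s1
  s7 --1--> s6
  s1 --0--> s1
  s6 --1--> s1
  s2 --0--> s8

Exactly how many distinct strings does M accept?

The useful subgraph on states {s4, s6, s7, s8} is acyclic, so L(M) is finite; the longest accepting path visits 3 useful states, giving maximum string length 2.
Counting accepting paths from s7 by length: 1 of length 1, 2 of length 2. Total 3.

3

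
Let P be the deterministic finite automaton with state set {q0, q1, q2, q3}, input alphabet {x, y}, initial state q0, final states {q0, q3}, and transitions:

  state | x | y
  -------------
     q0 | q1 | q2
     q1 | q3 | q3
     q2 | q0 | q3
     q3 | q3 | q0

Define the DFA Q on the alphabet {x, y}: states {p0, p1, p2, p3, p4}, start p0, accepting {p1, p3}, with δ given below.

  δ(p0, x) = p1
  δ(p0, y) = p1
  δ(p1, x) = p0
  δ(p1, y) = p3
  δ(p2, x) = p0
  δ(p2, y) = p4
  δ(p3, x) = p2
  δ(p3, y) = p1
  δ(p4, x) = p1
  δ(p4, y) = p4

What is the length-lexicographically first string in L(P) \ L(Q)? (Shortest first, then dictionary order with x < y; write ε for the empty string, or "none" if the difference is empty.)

The empty string ε is accepted by P but not by Q.
Since ε is the unique shortest string, it is the required witness.

ε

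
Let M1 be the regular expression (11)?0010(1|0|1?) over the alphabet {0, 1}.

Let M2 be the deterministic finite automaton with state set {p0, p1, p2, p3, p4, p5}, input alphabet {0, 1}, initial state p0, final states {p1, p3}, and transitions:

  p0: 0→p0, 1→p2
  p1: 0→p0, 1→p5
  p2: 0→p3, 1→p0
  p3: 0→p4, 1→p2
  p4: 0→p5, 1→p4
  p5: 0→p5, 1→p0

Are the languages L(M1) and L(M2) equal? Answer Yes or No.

No

The string 00100 is accepted by M1 but rejected by M2.
So L(M1) ≠ L(M2).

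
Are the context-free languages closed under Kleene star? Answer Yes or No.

Yes

If S₁ is the start symbol of a grammar for L, the grammar with new start symbol S and productions S → S₁S | ε generates L*.
So the context-free languages are closed under Kleene star.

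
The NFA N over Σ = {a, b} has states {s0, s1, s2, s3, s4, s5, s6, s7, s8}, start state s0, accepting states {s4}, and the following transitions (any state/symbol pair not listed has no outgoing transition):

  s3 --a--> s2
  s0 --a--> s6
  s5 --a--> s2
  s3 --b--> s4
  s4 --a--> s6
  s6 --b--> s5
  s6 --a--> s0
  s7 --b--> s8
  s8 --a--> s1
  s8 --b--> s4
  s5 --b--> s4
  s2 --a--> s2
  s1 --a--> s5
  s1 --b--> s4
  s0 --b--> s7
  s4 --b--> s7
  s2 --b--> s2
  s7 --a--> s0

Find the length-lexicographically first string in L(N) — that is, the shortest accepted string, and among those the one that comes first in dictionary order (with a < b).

abb

A breadth-first search from s0 reaches an accepting state first via the path s0 → s6 → s5 → s4 on input abb.
No string of length < 3 is accepted (BFS exhausts all shorter strings without reaching an accepting state), and abb is the lexicographically least accepting string of length 3.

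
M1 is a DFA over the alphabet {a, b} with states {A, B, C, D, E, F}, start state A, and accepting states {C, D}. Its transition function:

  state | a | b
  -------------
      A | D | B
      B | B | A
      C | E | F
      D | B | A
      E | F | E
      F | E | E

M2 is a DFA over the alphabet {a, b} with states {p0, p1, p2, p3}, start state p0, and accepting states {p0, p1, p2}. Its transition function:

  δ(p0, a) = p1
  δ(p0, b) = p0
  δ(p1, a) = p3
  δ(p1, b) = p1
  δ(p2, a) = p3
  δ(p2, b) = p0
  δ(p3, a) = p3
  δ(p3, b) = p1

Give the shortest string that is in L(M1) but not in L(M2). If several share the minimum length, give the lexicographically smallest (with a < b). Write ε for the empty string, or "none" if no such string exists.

The string aba is accepted by M1 but not by M2.
No shorter string lies in the difference, and aba is the lexicographically first length-3 string in L(M1) \ L(M2).

aba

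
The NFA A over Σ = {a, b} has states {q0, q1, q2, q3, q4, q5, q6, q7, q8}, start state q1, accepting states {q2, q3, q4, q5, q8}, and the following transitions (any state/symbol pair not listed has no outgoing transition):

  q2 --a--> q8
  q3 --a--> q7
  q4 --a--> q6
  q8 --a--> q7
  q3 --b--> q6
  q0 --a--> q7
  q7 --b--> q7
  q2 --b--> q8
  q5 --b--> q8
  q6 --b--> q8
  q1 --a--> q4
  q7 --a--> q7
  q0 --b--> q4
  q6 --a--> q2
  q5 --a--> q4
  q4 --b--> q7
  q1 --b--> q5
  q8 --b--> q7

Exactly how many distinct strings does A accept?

The useful subgraph on states {q1, q2, q4, q5, q6, q8} is acyclic, so L(A) is finite; the longest accepting path visits 6 useful states, giving maximum string length 5.
Counting accepting paths from q1 by length: 2 of length 1, 2 of length 2, 2 of length 3, 4 of length 4, 2 of length 5. Total 12.

12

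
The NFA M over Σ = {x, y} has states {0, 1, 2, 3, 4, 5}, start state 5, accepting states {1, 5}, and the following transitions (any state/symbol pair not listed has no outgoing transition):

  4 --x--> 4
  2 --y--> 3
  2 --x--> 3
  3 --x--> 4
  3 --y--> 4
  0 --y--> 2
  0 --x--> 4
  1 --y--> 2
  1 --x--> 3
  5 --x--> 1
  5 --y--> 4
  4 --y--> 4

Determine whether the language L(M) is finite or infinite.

finite

The useful states (reachable from 5 and able to reach an accepting state) are {1, 5}.
Restricted to these states the transition graph has no cycle, so every accepting path has bounded length and L is finite.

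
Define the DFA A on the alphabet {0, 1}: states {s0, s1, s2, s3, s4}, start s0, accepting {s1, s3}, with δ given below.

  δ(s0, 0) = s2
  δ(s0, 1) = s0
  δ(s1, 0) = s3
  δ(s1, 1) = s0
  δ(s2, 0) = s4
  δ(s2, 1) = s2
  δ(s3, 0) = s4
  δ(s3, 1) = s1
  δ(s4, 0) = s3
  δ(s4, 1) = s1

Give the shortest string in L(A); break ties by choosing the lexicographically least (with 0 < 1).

000

A breadth-first search from s0 reaches an accepting state first via the path s0 → s2 → s4 → s3 on input 000.
No string of length < 3 is accepted (BFS exhausts all shorter strings without reaching an accepting state), and 000 is the lexicographically least accepting string of length 3.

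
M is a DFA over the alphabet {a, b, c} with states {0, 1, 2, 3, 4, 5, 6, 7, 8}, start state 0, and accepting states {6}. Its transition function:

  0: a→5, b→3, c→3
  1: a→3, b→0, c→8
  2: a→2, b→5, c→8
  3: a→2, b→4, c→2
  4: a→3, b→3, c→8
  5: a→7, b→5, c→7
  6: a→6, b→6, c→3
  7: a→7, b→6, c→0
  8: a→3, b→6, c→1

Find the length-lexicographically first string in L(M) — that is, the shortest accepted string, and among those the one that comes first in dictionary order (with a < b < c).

aab

A breadth-first search from 0 reaches an accepting state first via the path 0 → 5 → 7 → 6 on input aab.
No string of length < 3 is accepted (BFS exhausts all shorter strings without reaching an accepting state), and aab is the lexicographically least accepting string of length 3.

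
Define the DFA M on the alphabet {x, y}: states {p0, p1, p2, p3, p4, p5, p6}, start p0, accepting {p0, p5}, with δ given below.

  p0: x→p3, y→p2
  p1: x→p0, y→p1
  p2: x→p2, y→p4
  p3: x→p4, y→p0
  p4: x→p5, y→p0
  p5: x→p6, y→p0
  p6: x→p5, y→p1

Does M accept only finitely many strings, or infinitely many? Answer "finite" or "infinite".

infinite

State p2 is reachable from the start and can reach an accepting state, and it lies on the cycle p2 → p2.
Traversing that cycle any number of times yields accepted strings of unbounded length, so the language is infinite.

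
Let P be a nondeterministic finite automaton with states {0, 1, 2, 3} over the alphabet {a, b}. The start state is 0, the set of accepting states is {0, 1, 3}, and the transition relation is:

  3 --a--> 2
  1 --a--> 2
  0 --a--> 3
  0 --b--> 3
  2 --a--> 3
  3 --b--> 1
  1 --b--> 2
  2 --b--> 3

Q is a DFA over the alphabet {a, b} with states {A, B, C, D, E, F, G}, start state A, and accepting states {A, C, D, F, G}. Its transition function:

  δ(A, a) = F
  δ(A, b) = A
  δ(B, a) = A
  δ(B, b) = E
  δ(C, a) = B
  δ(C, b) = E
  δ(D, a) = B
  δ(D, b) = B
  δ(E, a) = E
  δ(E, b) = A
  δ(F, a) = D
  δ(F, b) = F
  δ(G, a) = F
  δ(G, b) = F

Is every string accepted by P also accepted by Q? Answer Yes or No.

The string aaa is in L(P) but not in L(Q).
So L(P) ⊄ L(Q).

No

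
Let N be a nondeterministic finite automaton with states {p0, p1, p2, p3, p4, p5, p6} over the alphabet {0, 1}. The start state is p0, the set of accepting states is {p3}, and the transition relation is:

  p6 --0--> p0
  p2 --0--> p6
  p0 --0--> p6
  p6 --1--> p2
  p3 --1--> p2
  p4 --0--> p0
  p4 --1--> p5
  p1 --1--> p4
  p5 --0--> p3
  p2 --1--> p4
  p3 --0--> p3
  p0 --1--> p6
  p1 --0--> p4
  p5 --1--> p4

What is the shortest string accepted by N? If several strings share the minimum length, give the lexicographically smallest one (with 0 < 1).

01110

A breadth-first search from p0 reaches an accepting state first via the path p0 → p6 → p2 → p4 → p5 → p3 on input 01110.
No string of length < 5 is accepted (BFS exhausts all shorter strings without reaching an accepting state), and 01110 is the lexicographically least accepting string of length 5.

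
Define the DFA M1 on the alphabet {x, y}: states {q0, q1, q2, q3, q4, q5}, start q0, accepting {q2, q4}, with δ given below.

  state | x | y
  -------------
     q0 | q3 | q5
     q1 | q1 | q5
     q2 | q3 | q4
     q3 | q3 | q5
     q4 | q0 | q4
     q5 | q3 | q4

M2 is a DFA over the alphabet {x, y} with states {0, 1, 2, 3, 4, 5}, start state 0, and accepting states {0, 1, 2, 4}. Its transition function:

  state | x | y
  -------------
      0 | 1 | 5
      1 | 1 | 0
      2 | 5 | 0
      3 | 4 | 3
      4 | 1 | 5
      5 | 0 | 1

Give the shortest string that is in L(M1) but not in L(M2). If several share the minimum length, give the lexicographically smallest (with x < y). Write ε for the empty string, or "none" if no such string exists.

xyy

The string xyy is accepted by M1 but not by M2.
No shorter string lies in the difference, and xyy is the lexicographically first length-3 string in L(M1) \ L(M2).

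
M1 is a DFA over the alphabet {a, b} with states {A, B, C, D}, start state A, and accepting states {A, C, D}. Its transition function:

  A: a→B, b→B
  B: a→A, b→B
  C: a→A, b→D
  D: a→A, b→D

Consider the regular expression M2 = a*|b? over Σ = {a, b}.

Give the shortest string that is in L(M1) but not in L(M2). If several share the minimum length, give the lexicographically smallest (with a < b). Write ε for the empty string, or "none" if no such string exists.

The string ba is accepted by M1 but not by M2.
No shorter string lies in the difference, and ba is the lexicographically first length-2 string in L(M1) \ L(M2).

ba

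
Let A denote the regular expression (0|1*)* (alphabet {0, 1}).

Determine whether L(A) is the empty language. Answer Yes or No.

No

The empty string ε matches the expression, so it belongs to L(A).
Since L(A) contains at least one string, it is not empty.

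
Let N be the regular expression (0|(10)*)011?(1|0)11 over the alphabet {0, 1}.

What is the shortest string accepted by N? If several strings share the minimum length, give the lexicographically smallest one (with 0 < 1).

By inspection of the expression, no string of length less than 5 matches, and 01011 is the lexicographically first match of length 5.

01011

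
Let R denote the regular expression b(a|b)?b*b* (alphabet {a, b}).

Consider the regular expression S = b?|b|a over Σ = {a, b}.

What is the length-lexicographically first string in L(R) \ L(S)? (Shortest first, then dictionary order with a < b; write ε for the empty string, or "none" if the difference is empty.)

The string ba is accepted by R but not by S.
No shorter string lies in the difference, and ba is the lexicographically first length-2 string in L(R) \ L(S).

ba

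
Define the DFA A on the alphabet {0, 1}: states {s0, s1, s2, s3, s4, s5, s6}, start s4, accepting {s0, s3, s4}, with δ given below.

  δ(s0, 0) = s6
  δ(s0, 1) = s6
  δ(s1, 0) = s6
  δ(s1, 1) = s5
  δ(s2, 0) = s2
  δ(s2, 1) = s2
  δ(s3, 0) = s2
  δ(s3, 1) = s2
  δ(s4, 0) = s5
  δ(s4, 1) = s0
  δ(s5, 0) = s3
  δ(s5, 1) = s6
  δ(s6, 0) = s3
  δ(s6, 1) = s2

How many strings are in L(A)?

6

The useful subgraph on states {s0, s3, s4, s5, s6} is acyclic, so L(A) is finite; the longest accepting path visits 4 useful states, giving maximum string length 3.
Counting accepting paths from s4 by length: 1 of length 0, 1 of length 1, 1 of length 2, 3 of length 3. Total 6.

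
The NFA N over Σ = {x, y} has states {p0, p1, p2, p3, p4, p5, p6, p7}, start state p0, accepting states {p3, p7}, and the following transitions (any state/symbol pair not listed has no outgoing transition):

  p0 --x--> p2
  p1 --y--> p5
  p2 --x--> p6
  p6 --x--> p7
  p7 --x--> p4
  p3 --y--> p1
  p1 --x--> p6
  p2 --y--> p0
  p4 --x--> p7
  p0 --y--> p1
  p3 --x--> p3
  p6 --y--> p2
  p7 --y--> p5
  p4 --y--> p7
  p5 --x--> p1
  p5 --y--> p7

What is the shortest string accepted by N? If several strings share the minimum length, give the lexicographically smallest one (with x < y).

xxx

A breadth-first search from p0 reaches an accepting state first via the path p0 → p2 → p6 → p7 on input xxx.
No string of length < 3 is accepted (BFS exhausts all shorter strings without reaching an accepting state), and xxx is the lexicographically least accepting string of length 3.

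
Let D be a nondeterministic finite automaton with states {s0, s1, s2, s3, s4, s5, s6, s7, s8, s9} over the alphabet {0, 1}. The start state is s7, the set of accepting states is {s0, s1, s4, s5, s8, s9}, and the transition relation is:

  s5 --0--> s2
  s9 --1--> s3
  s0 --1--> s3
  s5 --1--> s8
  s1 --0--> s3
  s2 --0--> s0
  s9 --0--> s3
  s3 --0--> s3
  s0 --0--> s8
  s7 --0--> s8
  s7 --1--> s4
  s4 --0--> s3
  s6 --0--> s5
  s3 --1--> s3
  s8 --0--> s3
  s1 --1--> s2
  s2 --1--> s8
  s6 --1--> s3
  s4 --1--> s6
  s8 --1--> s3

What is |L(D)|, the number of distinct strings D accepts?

The useful subgraph on states {s0, s2, s4, s5, s6, s7, s8} is acyclic, so L(D) is finite; the longest accepting path visits 7 useful states, giving maximum string length 6.
Counting accepting paths from s7 by length: 2 of length 1, 1 of length 3, 1 of length 4, 2 of length 5, 1 of length 6. Total 7.

7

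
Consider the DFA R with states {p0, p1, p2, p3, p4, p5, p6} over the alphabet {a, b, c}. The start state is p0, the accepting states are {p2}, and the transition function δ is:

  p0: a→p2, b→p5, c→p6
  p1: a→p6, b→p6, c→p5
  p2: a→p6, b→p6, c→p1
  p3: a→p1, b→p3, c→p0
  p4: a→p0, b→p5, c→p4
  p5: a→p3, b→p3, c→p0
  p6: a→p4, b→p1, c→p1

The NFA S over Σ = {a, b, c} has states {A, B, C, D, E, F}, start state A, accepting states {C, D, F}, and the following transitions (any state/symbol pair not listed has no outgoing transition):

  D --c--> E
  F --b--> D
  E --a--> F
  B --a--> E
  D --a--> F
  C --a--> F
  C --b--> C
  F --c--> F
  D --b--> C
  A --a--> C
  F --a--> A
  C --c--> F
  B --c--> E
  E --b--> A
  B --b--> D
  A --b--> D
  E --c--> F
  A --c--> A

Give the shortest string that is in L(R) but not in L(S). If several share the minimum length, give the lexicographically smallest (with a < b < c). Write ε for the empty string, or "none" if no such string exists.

baca

The string baca is accepted by R but not by S.
No shorter string lies in the difference, and baca is the lexicographically first length-4 string in L(R) \ L(S).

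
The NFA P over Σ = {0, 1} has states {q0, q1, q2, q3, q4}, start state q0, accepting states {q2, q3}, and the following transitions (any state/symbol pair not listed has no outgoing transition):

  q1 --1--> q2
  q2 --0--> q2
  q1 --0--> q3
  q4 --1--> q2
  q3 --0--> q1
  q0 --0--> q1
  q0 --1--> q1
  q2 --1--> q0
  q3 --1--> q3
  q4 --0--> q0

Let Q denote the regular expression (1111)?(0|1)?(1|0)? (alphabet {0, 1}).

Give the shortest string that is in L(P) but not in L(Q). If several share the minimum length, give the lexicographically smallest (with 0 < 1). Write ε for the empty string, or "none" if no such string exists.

The string 001 is accepted by P but not by Q.
No shorter string lies in the difference, and 001 is the lexicographically first length-3 string in L(P) \ L(Q).

001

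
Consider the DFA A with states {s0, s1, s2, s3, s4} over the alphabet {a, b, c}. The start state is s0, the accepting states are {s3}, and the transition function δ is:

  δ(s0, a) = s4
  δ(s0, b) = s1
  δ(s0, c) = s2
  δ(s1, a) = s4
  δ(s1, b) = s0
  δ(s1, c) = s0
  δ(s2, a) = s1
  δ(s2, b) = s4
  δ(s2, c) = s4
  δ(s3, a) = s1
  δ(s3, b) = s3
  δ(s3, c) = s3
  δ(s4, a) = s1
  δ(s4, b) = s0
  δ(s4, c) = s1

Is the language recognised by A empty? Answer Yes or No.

Yes

The states reachable from the start state are {s0, s1, s2, s4}.
None of the accepting states {s3} is reachable, so no string is accepted and L(A) = ∅.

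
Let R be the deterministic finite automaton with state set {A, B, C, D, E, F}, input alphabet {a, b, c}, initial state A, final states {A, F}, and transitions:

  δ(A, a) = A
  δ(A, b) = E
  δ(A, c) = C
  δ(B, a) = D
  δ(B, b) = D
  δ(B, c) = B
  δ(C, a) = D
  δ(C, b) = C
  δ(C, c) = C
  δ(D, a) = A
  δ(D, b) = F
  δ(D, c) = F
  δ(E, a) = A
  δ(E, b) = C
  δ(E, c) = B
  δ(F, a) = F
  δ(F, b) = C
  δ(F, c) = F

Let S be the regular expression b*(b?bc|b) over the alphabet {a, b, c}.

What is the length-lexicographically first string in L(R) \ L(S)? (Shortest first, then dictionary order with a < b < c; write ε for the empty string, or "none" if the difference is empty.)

The empty string ε is accepted by R but not by S.
Since ε is the unique shortest string, it is the required witness.

ε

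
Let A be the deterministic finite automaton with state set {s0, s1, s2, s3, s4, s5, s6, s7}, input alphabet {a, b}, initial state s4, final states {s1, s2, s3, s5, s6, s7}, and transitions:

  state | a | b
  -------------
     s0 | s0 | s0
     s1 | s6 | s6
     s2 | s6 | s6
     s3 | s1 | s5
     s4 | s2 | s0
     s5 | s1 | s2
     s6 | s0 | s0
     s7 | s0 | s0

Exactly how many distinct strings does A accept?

3

The useful subgraph on states {s2, s4, s6} is acyclic, so L(A) is finite; the longest accepting path visits 3 useful states, giving maximum string length 2.
Counting accepting paths from s4 by length: 1 of length 1, 2 of length 2. Total 3.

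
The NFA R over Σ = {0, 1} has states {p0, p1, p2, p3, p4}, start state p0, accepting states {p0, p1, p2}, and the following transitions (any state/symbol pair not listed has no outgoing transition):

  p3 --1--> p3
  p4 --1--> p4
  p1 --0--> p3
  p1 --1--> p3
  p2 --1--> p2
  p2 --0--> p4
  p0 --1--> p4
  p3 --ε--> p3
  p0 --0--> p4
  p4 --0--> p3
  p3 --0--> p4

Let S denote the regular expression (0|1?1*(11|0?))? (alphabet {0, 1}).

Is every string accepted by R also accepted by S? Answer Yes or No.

Yes

Converting the expression S to a DFA (subset construction, then merging equivalent states) gives the minimal DFA with states {s0, s1, s2}, start state s0, accepting states {s0, s1} and transitions s0: 0→s1, 1→s0; s1: 0→s2, 1→s2; s2: 0→s2, 1→s2.
Exploring the product automaton R × S from the start pair (p0, s0), following both machines on each input symbol, reaches 6 state pairs: (p0, s0), (p4, s1), (p4, s0), (p3, s2), (p4, s2), (p3, s1).
R accepts in {p0, p1, p2} and S accepts in {s0, s1}. The reachable pairs whose R-component is accepting are (p0, s0); in each of them the S-component is accepting too, so the product for L(R) \ L(S) (R-component accepting, S-component rejecting) has no reachable accepting pair and the difference is empty.
Hence every string in L(R) is also in L(S).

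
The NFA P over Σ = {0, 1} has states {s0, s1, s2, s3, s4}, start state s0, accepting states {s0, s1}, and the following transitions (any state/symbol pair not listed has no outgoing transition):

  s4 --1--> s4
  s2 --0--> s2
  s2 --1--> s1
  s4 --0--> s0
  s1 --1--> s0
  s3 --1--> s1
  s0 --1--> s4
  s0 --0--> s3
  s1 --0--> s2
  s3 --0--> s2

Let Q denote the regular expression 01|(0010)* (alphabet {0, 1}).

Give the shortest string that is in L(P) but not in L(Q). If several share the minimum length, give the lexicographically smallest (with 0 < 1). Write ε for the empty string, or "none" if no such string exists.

10

The string 10 is accepted by P but not by Q.
No shorter string lies in the difference, and 10 is the lexicographically first length-2 string in L(P) \ L(Q).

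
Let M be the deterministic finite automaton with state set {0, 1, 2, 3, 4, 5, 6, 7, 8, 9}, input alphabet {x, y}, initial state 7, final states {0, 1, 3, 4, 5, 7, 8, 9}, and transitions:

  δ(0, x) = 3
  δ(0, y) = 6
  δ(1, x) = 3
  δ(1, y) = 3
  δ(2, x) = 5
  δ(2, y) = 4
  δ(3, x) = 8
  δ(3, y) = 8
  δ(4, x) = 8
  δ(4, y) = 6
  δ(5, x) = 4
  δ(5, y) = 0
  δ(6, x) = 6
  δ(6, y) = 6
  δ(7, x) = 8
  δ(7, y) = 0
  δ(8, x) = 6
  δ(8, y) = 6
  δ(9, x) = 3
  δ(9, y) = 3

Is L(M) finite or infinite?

finite

The useful states (reachable from 7 and able to reach an accepting state) are {0, 3, 7, 8}.
Restricted to these states the transition graph has no cycle, so every accepting path has bounded length and L is finite.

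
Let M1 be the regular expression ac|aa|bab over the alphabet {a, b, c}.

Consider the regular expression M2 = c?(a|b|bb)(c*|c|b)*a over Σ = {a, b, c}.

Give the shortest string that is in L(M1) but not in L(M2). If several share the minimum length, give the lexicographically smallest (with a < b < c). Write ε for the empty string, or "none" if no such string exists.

The string ac is accepted by M1 but not by M2.
No shorter string lies in the difference, and ac is the lexicographically first length-2 string in L(M1) \ L(M2).

ac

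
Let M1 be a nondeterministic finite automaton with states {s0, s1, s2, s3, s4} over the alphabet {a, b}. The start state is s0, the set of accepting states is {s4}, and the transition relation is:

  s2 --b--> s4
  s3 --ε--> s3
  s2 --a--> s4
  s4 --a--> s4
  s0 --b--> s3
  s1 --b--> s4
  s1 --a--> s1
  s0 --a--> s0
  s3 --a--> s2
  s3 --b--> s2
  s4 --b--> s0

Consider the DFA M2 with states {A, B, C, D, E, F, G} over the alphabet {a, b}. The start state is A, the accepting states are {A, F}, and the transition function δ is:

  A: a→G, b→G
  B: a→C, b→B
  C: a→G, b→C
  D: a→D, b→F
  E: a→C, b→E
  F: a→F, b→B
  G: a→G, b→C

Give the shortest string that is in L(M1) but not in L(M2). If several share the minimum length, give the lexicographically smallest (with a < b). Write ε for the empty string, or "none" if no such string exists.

The string baa is accepted by M1 but not by M2.
No shorter string lies in the difference, and baa is the lexicographically first length-3 string in L(M1) \ L(M2).

baa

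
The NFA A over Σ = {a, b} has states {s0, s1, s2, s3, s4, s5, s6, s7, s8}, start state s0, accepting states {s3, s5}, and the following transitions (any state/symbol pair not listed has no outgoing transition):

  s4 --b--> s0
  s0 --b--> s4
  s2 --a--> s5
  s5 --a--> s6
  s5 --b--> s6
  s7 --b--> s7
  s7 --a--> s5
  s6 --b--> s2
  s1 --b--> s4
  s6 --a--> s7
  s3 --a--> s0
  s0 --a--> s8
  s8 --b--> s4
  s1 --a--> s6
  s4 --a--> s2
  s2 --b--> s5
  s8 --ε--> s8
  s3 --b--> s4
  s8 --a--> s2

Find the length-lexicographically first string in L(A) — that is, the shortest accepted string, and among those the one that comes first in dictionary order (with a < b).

A breadth-first search from s0 reaches an accepting state first via the path s0 → s8 → s2 → s5 on input aaa.
No string of length < 3 is accepted (BFS exhausts all shorter strings without reaching an accepting state), and aaa is the lexicographically least accepting string of length 3.

aaa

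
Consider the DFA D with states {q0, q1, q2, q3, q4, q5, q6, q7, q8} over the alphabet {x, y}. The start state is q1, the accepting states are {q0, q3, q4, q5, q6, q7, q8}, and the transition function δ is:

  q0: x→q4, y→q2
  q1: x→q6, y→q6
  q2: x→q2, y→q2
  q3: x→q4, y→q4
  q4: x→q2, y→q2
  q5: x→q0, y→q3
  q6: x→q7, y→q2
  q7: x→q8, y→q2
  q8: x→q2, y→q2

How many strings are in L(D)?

6

The useful subgraph on states {q1, q6, q7, q8} is acyclic, so L(D) is finite; the longest accepting path visits 4 useful states, giving maximum string length 3.
Counting accepting paths from q1 by length: 2 of length 1, 2 of length 2, 2 of length 3. Total 6.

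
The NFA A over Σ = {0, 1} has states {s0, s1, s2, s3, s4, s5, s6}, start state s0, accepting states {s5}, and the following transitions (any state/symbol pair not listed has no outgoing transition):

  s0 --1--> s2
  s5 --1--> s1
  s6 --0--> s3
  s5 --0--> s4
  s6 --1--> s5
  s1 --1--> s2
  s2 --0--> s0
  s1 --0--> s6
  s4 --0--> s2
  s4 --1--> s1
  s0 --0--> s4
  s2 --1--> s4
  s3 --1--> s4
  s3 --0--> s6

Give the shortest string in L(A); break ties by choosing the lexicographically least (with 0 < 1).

A breadth-first search from s0 reaches an accepting state first via the path s0 → s4 → s1 → s6 → s5 on input 0101.
No string of length < 4 is accepted (BFS exhausts all shorter strings without reaching an accepting state), and 0101 is the lexicographically least accepting string of length 4.

0101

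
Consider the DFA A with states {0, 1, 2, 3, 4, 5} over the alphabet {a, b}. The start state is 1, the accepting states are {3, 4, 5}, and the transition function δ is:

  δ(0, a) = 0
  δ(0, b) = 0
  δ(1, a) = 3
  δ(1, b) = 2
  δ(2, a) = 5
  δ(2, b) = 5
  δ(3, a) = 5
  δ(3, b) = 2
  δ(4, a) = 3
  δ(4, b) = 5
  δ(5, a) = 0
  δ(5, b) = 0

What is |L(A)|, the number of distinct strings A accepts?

6

The useful subgraph on states {1, 2, 3, 5} is acyclic, so L(A) is finite; the longest accepting path visits 4 useful states, giving maximum string length 3.
Counting accepting paths from 1 by length: 1 of length 1, 3 of length 2, 2 of length 3. Total 6.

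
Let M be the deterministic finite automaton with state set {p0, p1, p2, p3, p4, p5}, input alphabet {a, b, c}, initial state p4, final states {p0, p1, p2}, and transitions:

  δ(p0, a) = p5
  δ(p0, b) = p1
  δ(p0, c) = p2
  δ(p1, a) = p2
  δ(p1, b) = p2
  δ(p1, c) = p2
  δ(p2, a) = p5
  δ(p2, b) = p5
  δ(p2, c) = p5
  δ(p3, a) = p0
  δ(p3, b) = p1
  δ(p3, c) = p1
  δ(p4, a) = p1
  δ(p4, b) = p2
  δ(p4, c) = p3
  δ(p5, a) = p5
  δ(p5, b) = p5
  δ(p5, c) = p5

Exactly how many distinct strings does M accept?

19

The useful subgraph on states {p0, p1, p2, p3, p4} is acyclic, so L(M) is finite; the longest accepting path visits 5 useful states, giving maximum string length 4.
Counting accepting paths from p4 by length: 2 of length 1, 6 of length 2, 8 of length 3, 3 of length 4. Total 19.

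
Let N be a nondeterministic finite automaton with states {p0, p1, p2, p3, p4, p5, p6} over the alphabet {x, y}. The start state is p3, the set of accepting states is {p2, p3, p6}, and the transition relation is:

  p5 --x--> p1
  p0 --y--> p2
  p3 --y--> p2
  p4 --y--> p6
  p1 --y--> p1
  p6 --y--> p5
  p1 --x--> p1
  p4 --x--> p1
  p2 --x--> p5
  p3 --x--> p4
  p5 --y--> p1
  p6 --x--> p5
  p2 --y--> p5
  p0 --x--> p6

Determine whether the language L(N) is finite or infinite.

The useful states (reachable from p3 and able to reach an accepting state) are {p2, p3, p4, p6}.
Restricted to these states the transition graph has no cycle, so every accepting path has bounded length and L is finite.

finite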